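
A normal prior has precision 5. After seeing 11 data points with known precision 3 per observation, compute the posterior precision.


In the conjugate normal model, precisions add:
tau_posterior = tau_prior + n * tau_data
= 5 + 11*3 = 38

38


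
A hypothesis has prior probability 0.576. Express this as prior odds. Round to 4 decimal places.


Odds = P(H) / P(not H) = 0.576 / 0.424
= 1.3585

1.3585


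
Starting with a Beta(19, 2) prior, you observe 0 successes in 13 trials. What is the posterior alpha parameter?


For a Beta-Binomial conjugate model:
Posterior alpha = prior alpha + number of successes
= 19 + 0 = 19

19


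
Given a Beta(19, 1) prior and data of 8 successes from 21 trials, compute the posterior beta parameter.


Number of failures = 21 - 8 = 13
Posterior beta = 1 + 13 = 14

14


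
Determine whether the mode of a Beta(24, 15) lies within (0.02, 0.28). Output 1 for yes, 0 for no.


First find the mode: (a-1)/(a+b-2) = 0.6216
Is 0.6216 in (0.02, 0.28)? 0

0


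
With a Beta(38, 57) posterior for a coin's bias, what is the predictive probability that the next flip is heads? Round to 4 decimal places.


The predictive probability equals the posterior mean.
P(next = heads) = alpha / (alpha + beta)
= 38 / 95 = 0.4

0.4


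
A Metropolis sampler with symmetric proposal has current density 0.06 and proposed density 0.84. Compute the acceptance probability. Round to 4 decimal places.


For symmetric proposals, acceptance = min(1, pi(x*)/pi(x))
= min(1, 0.84/0.06)
= min(1, 14.0) = 1.0

1.0


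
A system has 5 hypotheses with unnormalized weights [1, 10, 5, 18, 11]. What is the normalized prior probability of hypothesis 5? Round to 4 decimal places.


The normalized prior is the weight divided by the total.
Total weight = 45
P(H5) = 11 / 45 = 0.2444

0.2444


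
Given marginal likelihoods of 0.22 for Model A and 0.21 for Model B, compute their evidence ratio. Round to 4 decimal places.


Ratio = ML(A) / ML(B) = 0.22/0.21
= 1.0476

1.0476


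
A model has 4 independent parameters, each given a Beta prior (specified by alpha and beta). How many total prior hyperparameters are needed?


Each Beta prior needs 2 hyperparameters (alpha and beta).
Total = 2 * 4 = 8

8


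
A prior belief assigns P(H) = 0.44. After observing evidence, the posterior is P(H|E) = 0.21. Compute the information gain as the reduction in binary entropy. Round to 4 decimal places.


H(prior) = -0.44*log2(0.44) - 0.56*log2(0.56)
= 0.9896
H(post) = -0.21*log2(0.21) - 0.79*log2(0.79)
= 0.7415
IG = 0.9896 - 0.7415 = 0.2481

0.2481


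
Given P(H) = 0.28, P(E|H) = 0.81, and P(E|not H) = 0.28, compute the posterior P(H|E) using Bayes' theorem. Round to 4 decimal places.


By Bayes' theorem: P(H|E) = P(E|H)*P(H) / P(E)
P(E) = P(E|H)*P(H) + P(E|not H)*P(not H)
P(E) = 0.81*0.28 + 0.28*0.72 = 0.4284
P(H|E) = 0.81*0.28 / 0.4284 = 0.5294

0.5294


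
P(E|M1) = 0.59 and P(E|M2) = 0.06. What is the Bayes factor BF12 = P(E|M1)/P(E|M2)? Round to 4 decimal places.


Bayes factor BF12 = P(E|M1) / P(E|M2)
= 0.59 / 0.06
= 9.8333

9.8333


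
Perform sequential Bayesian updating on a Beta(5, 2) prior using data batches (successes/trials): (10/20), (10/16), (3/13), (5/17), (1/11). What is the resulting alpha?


Accumulate successes: 29
Posterior alpha = prior alpha + sum of successes
= 5 + 29 = 34

34


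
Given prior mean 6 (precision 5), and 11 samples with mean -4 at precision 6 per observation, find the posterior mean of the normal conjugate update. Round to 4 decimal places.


The posterior mean is a precision-weighted average of prior and data.
Post. prec. = 5 + 66 = 71
Post. mean = (30 + -264)/71 = -234/71 = -3.2958

-3.2958


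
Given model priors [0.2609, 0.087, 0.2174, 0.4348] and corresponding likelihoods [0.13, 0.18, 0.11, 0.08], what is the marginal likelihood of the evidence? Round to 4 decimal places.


P(E) = sum_i P(M_i) P(E|M_i)
= 0.0339 + 0.0157 + 0.0239 + 0.0348
= 0.1083

0.1083


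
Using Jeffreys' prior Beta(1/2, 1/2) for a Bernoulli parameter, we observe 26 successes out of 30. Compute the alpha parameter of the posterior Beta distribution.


Conjugate update: Beta(0.5 + k, 0.5 + n - k).
k = 26, n - k = 4
Posterior alpha = 0.5 + k = 0.5 + 26 = 26.5

26.5


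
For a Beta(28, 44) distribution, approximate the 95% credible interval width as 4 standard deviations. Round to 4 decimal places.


Variance of Beta(a,b) = ab / ((a+b)^2 * (a+b+1))
= 28*44 / ((72)^2 * 73)
= 0.0033
SD = sqrt(0.0033) = 0.0571
Width = 4 * SD = 0.2282

0.2282


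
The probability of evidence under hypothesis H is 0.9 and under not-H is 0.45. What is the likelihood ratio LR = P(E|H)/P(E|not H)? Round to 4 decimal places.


LR = 0.9 / 0.45
= 2.0

2.0


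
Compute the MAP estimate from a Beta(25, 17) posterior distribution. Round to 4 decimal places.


MAP = mode of Beta distribution
= (alpha - 1)/(alpha + beta - 2)
= (25-1)/(25+17-2)
= 24/40 = 0.6

0.6


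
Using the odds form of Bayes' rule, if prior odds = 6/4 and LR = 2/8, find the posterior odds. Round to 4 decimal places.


Bayes' rule in odds form: posterior odds = prior odds * LR
= (6 * 2) / (4 * 8)
= 12/32 = 0.375

0.375


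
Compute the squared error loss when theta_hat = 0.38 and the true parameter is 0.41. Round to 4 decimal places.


L = (theta_hat - theta_true)^2
= (0.38 - 0.41)^2
= -0.03^2 = 0.0009

0.0009


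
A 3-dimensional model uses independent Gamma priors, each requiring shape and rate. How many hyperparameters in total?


Per parameter: 2 (shape and rate).
Total = 3 * 2 = 6

6


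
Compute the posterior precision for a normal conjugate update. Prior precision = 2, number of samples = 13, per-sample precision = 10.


tau_post = tau_0 + n * tau
= 2 + 13 * 10 = 132

132


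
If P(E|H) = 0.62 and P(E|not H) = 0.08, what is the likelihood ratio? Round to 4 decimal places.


Likelihood ratio = P(E|H) / P(E|not H)
= 0.62 / 0.08
= 7.75

7.75


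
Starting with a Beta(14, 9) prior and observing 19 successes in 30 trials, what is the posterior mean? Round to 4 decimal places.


Posterior parameters: alpha = 14 + 19 = 33
beta = 9 + 11 = 20
Posterior mean = alpha / (alpha + beta) = 33 / 53
= 0.6226

0.6226


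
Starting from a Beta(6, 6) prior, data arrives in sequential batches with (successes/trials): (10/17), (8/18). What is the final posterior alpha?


In sequential Bayesian updating, we sum all successes.
Total successes = 18
Final alpha = 6 + 18 = 24

24


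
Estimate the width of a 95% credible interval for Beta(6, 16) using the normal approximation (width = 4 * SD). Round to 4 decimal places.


For Beta(a,b): Var = ab/((a+b)^2(a+b+1))
Var = 0.0086, SD = 0.0929
Approximate 95% CI width = 4 * 0.0929 = 0.3715

0.3715


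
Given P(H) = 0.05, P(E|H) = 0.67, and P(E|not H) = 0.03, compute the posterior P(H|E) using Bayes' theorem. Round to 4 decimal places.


By Bayes' theorem: P(H|E) = P(E|H)*P(H) / P(E)
P(E) = P(E|H)*P(H) + P(E|not H)*P(not H)
P(E) = 0.67*0.05 + 0.03*0.95 = 0.062
P(H|E) = 0.67*0.05 / 0.062 = 0.5403

0.5403


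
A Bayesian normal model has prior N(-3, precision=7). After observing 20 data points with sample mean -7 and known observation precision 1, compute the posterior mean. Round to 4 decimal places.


Posterior mean = (prior_precision * prior_mean + n * data_precision * data_mean) / (prior_precision + n * data_precision)
Numerator = 7*-3 + 20*1*-7 = -161
Denominator = 7 + 20*1 = 27
Posterior mean = -5.963

-5.963


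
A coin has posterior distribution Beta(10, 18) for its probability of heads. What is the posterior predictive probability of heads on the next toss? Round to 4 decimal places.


Posterior predictive = E[theta] = alpha/(alpha+beta)
= 10/28
= 0.3571

0.3571


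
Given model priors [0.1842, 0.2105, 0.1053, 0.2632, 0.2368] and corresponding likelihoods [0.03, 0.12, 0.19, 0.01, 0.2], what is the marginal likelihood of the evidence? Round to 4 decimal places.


P(E) = sum_i P(M_i) P(E|M_i)
= 0.0055 + 0.0253 + 0.02 + 0.0026 + 0.0474
= 0.1008

0.1008


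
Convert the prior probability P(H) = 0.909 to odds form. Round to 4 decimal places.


P(not H) = 1 - 0.909 = 0.091
Odds = 0.909 / 0.091 = 9.989

9.989


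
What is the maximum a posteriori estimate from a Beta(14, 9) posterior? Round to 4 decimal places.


The MAP estimate equals the mode of the distribution.
Mode of Beta(a,b) = (a-1)/(a+b-2)
= 13/21
= 0.619

0.619


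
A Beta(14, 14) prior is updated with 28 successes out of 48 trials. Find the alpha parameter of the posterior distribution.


In the Beta-Binomial conjugate update:
alpha_post = alpha_prior + successes
= 14 + 28
= 42

42


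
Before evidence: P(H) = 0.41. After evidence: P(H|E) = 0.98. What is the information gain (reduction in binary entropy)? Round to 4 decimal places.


Prior entropy = 0.9765
Posterior entropy = 0.1414
Information gain = 0.9765 - 0.1414 = 0.8351

0.8351


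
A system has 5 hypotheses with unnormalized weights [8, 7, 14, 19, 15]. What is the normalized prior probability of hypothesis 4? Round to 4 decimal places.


The normalized prior is the weight divided by the total.
Total weight = 63
P(H4) = 19 / 63 = 0.3016

0.3016


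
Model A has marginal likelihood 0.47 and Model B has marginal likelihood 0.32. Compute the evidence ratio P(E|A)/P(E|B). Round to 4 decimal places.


Evidence ratio = P(E|A) / P(E|B)
= 0.47 / 0.32
= 1.4687

1.4687


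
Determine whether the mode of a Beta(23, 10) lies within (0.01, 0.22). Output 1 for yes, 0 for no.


First find the mode: (a-1)/(a+b-2) = 0.7097
Is 0.7097 in (0.01, 0.22)? 0

0


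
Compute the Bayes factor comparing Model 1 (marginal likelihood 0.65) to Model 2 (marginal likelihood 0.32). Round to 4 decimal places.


BF12 = marginal likelihood of M1 / marginal likelihood of M2
= 0.65/0.32
= 2.0312

2.0312


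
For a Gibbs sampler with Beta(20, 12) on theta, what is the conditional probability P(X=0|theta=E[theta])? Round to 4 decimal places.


E[theta] = 20/(20+12) = 0.625
P(X=0|theta) = 1 - theta = 0.375

0.375


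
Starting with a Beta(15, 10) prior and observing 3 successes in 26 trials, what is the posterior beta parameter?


Posterior beta = prior beta + failures
Failures = 26 - 3 = 23
beta_post = 10 + 23 = 33

33


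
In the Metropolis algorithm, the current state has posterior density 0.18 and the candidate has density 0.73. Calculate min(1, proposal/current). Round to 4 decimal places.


Ratio = 0.73/0.18 = 4.0556
Acceptance probability = min(1, 4.0556)
= 1.0

1.0


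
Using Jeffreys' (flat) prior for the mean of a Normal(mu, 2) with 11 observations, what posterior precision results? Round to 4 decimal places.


Flat prior means prior precision is 0.
Posterior precision = n / sigma^2 = 11/2 = 5.5

5.5


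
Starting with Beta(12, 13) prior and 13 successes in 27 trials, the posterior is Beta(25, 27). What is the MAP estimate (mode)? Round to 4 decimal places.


The mode of Beta(a, b) when a > 1 and b > 1 is (a-1)/(a+b-2)
= (25 - 1) / (25 + 27 - 2)
= 24 / 50
= 0.48

0.48


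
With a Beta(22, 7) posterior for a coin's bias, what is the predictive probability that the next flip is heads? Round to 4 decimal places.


The predictive probability equals the posterior mean.
P(next = heads) = alpha / (alpha + beta)
= 22 / 29 = 0.7586

0.7586


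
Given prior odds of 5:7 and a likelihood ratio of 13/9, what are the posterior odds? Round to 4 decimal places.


Posterior odds = prior odds * LR
Prior odds = 5/7 = 0.7143
LR = 13/9 = 1.4444
Posterior odds = 0.7143 * 1.4444 = 1.0317

1.0317


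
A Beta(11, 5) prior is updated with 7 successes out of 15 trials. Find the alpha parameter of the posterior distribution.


In the Beta-Binomial conjugate update:
alpha_post = alpha_prior + successes
= 11 + 7
= 18

18


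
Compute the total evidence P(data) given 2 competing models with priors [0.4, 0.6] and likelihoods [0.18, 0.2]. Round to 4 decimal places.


Marginal likelihood = sum P(model_i) * P(data|model_i)
Model 1: 0.4 * 0.18 = 0.072
Model 2: 0.6 * 0.2 = 0.12
Total = 0.192

0.192


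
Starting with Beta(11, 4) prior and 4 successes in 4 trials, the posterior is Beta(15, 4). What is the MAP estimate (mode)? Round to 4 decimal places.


The mode of Beta(a, b) when a > 1 and b > 1 is (a-1)/(a+b-2)
= (15 - 1) / (15 + 4 - 2)
= 14 / 17
= 0.8235

0.8235


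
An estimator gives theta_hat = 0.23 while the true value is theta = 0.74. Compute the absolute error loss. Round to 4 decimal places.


The absolute error loss is |theta_hat - theta|
= |0.23 - 0.74|
= 0.51

0.51


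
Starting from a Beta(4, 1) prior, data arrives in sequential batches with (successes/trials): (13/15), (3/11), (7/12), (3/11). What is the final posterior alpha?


In sequential Bayesian updating, we sum all successes.
Total successes = 26
Final alpha = 4 + 26 = 30

30


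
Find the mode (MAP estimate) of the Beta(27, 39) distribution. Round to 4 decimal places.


For Beta(a,b) with a,b > 1:
Mode = (a-1)/(a+b-2) = (27-1)/(66-2)
= 26/64 = 0.4062

0.4062


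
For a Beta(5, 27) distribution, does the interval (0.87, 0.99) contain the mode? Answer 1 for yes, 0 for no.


Mode of Beta(a,b) = (a-1)/(a+b-2)
= (5-1)/(5+27-2) = 0.1333
Check: 0.87 <= 0.1333 <= 0.99?
Result: 0

0


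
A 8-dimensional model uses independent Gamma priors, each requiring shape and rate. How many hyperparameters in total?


Per parameter: 2 (shape and rate).
Total = 8 * 2 = 16

16


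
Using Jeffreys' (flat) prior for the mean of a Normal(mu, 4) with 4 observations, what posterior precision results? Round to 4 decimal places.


Flat prior means prior precision is 0.
Posterior precision = n / sigma^2 = 4/4 = 1.0

1.0


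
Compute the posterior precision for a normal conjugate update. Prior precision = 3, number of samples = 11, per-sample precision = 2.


tau_post = tau_0 + n * tau
= 3 + 11 * 2 = 25

25


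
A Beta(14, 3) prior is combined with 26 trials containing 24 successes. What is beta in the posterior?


In conjugate updating:
beta_posterior = beta_prior + (n - k)
= 3 + (26 - 24)
= 3 + 2 = 5

5


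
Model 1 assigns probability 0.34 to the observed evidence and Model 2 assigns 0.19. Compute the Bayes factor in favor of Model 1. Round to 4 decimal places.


BF = P(data|M1) / P(data|M2)
= 0.34 / 0.19 = 1.7895

1.7895


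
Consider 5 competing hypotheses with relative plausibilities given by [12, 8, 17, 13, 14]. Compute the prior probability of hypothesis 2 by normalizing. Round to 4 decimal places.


Sum of weights = 12 + 8 + 17 + 13 + 14 = 64
Normalized prior for H2 = 8 / 64
= 0.125

0.125


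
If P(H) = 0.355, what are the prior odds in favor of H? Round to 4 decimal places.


Prior odds = P(H) / (1 - P(H))
= 0.355 / 0.645
= 0.5504

0.5504


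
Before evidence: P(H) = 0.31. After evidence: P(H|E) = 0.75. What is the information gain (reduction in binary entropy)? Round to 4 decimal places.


Prior entropy = 0.8932
Posterior entropy = 0.8113
Information gain = 0.8932 - 0.8113 = 0.0819

0.0819


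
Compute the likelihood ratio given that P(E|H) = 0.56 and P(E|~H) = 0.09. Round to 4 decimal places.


LR = P(E|H) / P(E|~H)
= 0.56 / 0.09 = 6.2222

6.2222


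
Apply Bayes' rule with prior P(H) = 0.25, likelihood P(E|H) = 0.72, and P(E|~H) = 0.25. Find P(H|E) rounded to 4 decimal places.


Step 1: Compute marginal P(E) = P(E|H)P(H) + P(E|~H)P(~H)
= 0.72*0.25 + 0.25*0.75 = 0.3675
Step 2: P(H|E) = P(E|H)P(H)/P(E) = 0.18/0.3675
= 0.4898

0.4898


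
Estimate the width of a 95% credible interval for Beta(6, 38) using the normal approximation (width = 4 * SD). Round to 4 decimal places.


For Beta(a,b): Var = ab/((a+b)^2(a+b+1))
Var = 0.0026, SD = 0.0512
Approximate 95% CI width = 4 * 0.0512 = 0.2046

0.2046


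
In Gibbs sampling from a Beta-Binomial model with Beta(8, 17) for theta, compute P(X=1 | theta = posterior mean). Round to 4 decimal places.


Posterior mean = alpha/(alpha+beta) = 8/25 = 0.32
P(X=1|theta=mean) = theta = 0.32

0.32


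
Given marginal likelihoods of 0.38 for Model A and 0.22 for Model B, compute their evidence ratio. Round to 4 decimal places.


Ratio = ML(A) / ML(B) = 0.38/0.22
= 1.7273

1.7273


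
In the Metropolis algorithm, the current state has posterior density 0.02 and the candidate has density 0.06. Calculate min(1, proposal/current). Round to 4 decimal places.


Ratio = 0.06/0.02 = 3.0
Acceptance probability = min(1, 3.0)
= 1.0

1.0


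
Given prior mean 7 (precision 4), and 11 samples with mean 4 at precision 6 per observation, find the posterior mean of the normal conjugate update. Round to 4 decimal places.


The posterior mean is a precision-weighted average of prior and data.
Post. prec. = 4 + 66 = 70
Post. mean = (28 + 264)/70 = 292/70 = 4.1714

4.1714


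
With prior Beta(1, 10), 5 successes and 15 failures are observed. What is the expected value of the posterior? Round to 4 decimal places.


Posterior = Beta(6, 25)
E[theta] = alpha/(alpha+beta)
= 6/31 = 0.1935

0.1935


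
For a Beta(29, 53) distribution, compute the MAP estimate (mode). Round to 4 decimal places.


MAP = mode = (a-1)/(a+b-2)
= (29-1)/(29+53-2)
= 28/80 = 0.35

0.35


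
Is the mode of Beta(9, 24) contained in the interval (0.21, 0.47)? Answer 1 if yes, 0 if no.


Mode = (a-1)/(a+b-2) = 8/31 = 0.2581
Interval: (0.21, 0.47)
Contains mode? 1

1


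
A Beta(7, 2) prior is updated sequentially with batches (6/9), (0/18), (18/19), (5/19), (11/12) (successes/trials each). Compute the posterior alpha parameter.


Sequential conjugate updating is equivalent to a single batch update.
Total successes across all batches = 40
alpha_posterior = alpha_prior + total_successes = 7 + 40
= 47

47


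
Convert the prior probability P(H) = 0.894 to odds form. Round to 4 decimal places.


P(not H) = 1 - 0.894 = 0.106
Odds = 0.894 / 0.106 = 8.434

8.434


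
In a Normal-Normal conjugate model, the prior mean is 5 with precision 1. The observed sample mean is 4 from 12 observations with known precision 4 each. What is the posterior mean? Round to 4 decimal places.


Posterior precision = tau0 + n*tau = 1 + 12*4 = 49
Posterior mean = (tau0*mu0 + n*tau*xbar) / posterior_precision
= (1*5 + 12*4*4) / 49
= 197 / 49 = 4.0204

4.0204


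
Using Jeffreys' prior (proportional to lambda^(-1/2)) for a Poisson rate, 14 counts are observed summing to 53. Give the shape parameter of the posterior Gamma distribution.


Conjugate update: Gamma(prior_shape + S, prior_rate + n).
Prior shape = 0.5, prior rate = 0.
Posterior shape = 0.5 + S = 0.5 + 53 = 53.5

53.5


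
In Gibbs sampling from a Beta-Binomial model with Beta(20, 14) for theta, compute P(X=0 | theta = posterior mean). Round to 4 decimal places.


Posterior mean = alpha/(alpha+beta) = 20/34 = 0.5882
P(X=0|theta=mean) = 1 - theta = 0.4118

0.4118


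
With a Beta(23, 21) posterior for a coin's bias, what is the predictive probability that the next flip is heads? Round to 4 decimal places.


The predictive probability equals the posterior mean.
P(next = heads) = alpha / (alpha + beta)
= 23 / 44 = 0.5227

0.5227


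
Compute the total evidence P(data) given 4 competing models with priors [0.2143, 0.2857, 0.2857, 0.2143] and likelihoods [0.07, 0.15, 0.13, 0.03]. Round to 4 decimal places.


Marginal likelihood = sum P(model_i) * P(data|model_i)
Model 1: 0.2143 * 0.07 = 0.015
Model 2: 0.2857 * 0.15 = 0.0429
Model 3: 0.2857 * 0.13 = 0.0371
Model 4: 0.2143 * 0.03 = 0.0064
Total = 0.1014

0.1014


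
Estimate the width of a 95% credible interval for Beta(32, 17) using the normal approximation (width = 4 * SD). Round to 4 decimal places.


For Beta(a,b): Var = ab/((a+b)^2(a+b+1))
Var = 0.0045, SD = 0.0673
Approximate 95% CI width = 4 * 0.0673 = 0.2693

0.2693


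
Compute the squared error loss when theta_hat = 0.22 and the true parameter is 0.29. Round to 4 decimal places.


L = (theta_hat - theta_true)^2
= (0.22 - 0.29)^2
= -0.07^2 = 0.0049

0.0049


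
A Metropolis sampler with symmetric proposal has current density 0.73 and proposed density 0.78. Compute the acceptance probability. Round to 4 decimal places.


For symmetric proposals, acceptance = min(1, pi(x*)/pi(x))
= min(1, 0.78/0.73)
= min(1, 1.0685) = 1.0

1.0


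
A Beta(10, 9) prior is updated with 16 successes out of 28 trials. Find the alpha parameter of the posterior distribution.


In the Beta-Binomial conjugate update:
alpha_post = alpha_prior + successes
= 10 + 16
= 26

26


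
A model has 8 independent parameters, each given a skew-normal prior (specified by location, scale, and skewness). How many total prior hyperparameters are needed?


Each skew-normal prior needs 3 hyperparameters (location, scale, and skewness).
Total = 3 * 8 = 24

24


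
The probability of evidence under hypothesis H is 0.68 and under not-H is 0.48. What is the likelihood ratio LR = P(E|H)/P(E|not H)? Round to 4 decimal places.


LR = 0.68 / 0.48
= 1.4167

1.4167


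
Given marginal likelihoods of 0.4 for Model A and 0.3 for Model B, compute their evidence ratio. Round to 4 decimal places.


Ratio = ML(A) / ML(B) = 0.4/0.3
= 1.3333

1.3333


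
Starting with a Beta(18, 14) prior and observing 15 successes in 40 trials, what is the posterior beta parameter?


Posterior beta = prior beta + failures
Failures = 40 - 15 = 25
beta_post = 14 + 25 = 39

39


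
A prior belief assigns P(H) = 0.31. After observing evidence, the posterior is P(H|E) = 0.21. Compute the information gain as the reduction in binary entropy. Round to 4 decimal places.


H(prior) = -0.31*log2(0.31) - 0.69*log2(0.69)
= 0.8932
H(post) = -0.21*log2(0.21) - 0.79*log2(0.79)
= 0.7415
IG = 0.8932 - 0.7415 = 0.1517

0.1517


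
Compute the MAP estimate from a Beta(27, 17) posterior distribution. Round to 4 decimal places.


MAP = mode of Beta distribution
= (alpha - 1)/(alpha + beta - 2)
= (27-1)/(27+17-2)
= 26/42 = 0.619

0.619


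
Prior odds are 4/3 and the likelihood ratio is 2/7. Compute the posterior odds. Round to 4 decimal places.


Posterior odds = prior odds * likelihood ratio
= (4/3) * (2/7)
= 8 / 21
= 0.381

0.381


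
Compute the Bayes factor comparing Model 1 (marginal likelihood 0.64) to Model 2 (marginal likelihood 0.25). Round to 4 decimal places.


BF12 = marginal likelihood of M1 / marginal likelihood of M2
= 0.64/0.25
= 2.56

2.56


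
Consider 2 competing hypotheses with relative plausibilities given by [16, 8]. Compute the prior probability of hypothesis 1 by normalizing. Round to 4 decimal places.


Sum of weights = 16 + 8 = 24
Normalized prior for H1 = 16 / 24
= 0.6667

0.6667


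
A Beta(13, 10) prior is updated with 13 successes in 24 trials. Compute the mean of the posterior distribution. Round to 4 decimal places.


After update: Beta(26, 21)
Mean = 26 / (26 + 21) = 26 / 47
= 0.5532

0.5532


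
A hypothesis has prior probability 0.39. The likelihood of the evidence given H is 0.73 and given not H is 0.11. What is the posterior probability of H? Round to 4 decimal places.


Using Bayes' theorem:
P(E) = 0.39 * 0.73 + 0.61 * 0.11
P(E) = 0.3518
P(H|E) = (0.39 * 0.73) / 0.3518 = 0.8093

0.8093


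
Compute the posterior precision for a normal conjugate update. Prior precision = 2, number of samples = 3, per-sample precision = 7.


tau_post = tau_0 + n * tau
= 2 + 3 * 7 = 23

23


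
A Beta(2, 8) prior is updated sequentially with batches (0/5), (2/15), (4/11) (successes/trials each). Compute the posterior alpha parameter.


Sequential conjugate updating is equivalent to a single batch update.
Total successes across all batches = 6
alpha_posterior = alpha_prior + total_successes = 2 + 6
= 8

8


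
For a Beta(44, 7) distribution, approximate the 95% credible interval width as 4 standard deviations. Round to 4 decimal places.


Variance of Beta(a,b) = ab / ((a+b)^2 * (a+b+1))
= 44*7 / ((51)^2 * 52)
= 0.0023
SD = sqrt(0.0023) = 0.0477
Width = 4 * SD = 0.1909

0.1909


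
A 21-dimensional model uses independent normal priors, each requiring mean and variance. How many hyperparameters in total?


Per parameter: 2 (mean and variance).
Total = 21 * 2 = 42

42


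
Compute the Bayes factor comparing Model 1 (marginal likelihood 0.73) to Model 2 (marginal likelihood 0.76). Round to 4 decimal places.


BF12 = marginal likelihood of M1 / marginal likelihood of M2
= 0.73/0.76
= 0.9605

0.9605


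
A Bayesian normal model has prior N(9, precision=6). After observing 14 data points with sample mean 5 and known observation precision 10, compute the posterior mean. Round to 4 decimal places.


Posterior mean = (prior_precision * prior_mean + n * data_precision * data_mean) / (prior_precision + n * data_precision)
Numerator = 6*9 + 14*10*5 = 754
Denominator = 6 + 14*10 = 146
Posterior mean = 5.1644

5.1644


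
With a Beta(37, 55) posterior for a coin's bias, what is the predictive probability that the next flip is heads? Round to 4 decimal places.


The predictive probability equals the posterior mean.
P(next = heads) = alpha / (alpha + beta)
= 37 / 92 = 0.4022

0.4022


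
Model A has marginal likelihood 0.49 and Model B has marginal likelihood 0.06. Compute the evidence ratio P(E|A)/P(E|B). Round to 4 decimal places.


Evidence ratio = P(E|A) / P(E|B)
= 0.49 / 0.06
= 8.1667

8.1667


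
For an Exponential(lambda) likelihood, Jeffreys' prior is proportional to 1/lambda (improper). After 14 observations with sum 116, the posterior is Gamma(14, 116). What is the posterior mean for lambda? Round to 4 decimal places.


Posterior = Gamma(n, sum_x) = Gamma(14, 116)
Posterior mean = shape/rate = 14/116
= 0.1207

0.1207


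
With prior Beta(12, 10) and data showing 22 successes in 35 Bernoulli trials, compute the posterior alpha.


Conjugate update: alpha_posterior = alpha_prior + k
= 12 + 22 = 34

34


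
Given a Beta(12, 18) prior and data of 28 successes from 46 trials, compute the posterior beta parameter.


Number of failures = 46 - 28 = 18
Posterior beta = 18 + 18 = 36

36


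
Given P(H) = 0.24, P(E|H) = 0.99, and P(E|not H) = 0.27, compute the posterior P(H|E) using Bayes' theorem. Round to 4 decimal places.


By Bayes' theorem: P(H|E) = P(E|H)*P(H) / P(E)
P(E) = P(E|H)*P(H) + P(E|not H)*P(not H)
P(E) = 0.99*0.24 + 0.27*0.76 = 0.4428
P(H|E) = 0.99*0.24 / 0.4428 = 0.5366

0.5366


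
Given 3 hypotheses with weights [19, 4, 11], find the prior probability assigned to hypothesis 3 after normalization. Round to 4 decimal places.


To normalize, divide each weight by the sum of all weights.
Sum = 34
Prior(H3) = 11/34 = 0.3235

0.3235


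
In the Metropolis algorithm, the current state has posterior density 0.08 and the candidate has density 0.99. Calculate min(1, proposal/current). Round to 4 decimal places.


Ratio = 0.99/0.08 = 12.375
Acceptance probability = min(1, 12.375)
= 1.0

1.0


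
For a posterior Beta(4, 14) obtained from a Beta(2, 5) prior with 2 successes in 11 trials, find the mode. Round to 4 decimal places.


Mode = (alpha - 1) / (alpha + beta - 2)
= 3 / 16
= 0.1875

0.1875


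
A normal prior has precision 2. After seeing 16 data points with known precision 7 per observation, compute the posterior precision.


In the conjugate normal model, precisions add:
tau_posterior = tau_prior + n * tau_data
= 2 + 16*7 = 114

114


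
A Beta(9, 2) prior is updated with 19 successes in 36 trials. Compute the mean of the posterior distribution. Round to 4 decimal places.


After update: Beta(28, 19)
Mean = 28 / (28 + 19) = 28 / 47
= 0.5957

0.5957


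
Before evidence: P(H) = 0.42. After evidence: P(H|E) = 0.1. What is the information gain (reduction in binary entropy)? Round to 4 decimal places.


Prior entropy = 0.9815
Posterior entropy = 0.469
Information gain = 0.9815 - 0.469 = 0.5125

0.5125


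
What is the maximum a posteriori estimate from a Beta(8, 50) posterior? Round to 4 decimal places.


The MAP estimate equals the mode of the distribution.
Mode of Beta(a,b) = (a-1)/(a+b-2)
= 7/56
= 0.125

0.125


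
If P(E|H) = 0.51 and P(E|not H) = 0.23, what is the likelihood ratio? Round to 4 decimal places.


Likelihood ratio = P(E|H) / P(E|not H)
= 0.51 / 0.23
= 2.2174

2.2174


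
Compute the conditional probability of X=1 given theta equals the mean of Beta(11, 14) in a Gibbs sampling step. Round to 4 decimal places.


Mean of Beta(11, 14) = 0.44
P(X=1 | theta=0.44) = 0.44

0.44


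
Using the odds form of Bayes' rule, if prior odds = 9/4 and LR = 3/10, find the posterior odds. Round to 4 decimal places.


Bayes' rule in odds form: posterior odds = prior odds * LR
= (9 * 3) / (4 * 10)
= 27/40 = 0.675

0.675


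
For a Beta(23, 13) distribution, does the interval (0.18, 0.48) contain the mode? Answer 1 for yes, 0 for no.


Mode of Beta(a,b) = (a-1)/(a+b-2)
= (23-1)/(23+13-2) = 0.6471
Check: 0.18 <= 0.6471 <= 0.48?
Result: 0

0


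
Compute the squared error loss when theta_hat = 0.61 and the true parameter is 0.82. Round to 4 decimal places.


L = (theta_hat - theta_true)^2
= (0.61 - 0.82)^2
= -0.21^2 = 0.0441

0.0441


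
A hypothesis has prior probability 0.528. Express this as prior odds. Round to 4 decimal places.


Odds = P(H) / P(not H) = 0.528 / 0.472
= 1.1186

1.1186


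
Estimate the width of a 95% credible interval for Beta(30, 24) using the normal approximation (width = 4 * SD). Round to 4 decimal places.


For Beta(a,b): Var = ab/((a+b)^2(a+b+1))
Var = 0.0045, SD = 0.067
Approximate 95% CI width = 4 * 0.067 = 0.268

0.268


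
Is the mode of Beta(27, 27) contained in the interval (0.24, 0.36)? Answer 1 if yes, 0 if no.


Mode = (a-1)/(a+b-2) = 26/52 = 0.5
Interval: (0.24, 0.36)
Contains mode? 0

0


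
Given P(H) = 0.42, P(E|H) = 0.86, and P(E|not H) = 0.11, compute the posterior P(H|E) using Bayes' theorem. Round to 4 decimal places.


By Bayes' theorem: P(H|E) = P(E|H)*P(H) / P(E)
P(E) = P(E|H)*P(H) + P(E|not H)*P(not H)
P(E) = 0.86*0.42 + 0.11*0.58 = 0.425
P(H|E) = 0.86*0.42 / 0.425 = 0.8499

0.8499


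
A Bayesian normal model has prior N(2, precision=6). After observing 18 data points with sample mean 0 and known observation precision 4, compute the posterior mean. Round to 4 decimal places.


Posterior mean = (prior_precision * prior_mean + n * data_precision * data_mean) / (prior_precision + n * data_precision)
Numerator = 6*2 + 18*4*0 = 12
Denominator = 6 + 18*4 = 78
Posterior mean = 0.1538

0.1538


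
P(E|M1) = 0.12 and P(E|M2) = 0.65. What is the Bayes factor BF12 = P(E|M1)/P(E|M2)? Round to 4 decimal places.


Bayes factor BF12 = P(E|M1) / P(E|M2)
= 0.12 / 0.65
= 0.1846

0.1846


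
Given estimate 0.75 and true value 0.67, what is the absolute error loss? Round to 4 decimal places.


Absolute error = |estimate - true|
= |0.08| = 0.08

0.08


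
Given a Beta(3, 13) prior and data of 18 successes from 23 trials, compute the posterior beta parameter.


Number of failures = 23 - 18 = 5
Posterior beta = 13 + 5 = 18

18


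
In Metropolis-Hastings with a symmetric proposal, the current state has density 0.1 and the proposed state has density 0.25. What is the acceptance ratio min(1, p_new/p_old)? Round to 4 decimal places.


Ratio = p_new / p_old = 0.25 / 0.1 = 2.5
Acceptance = min(1, 2.5) = 1.0

1.0


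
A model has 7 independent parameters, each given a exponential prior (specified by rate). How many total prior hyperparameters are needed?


Each exponential prior needs 1 hyperparameter (rate).
Total = 1 * 7 = 7

7


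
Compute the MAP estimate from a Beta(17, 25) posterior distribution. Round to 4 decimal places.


MAP = mode of Beta distribution
= (alpha - 1)/(alpha + beta - 2)
= (17-1)/(17+25-2)
= 16/40 = 0.4

0.4


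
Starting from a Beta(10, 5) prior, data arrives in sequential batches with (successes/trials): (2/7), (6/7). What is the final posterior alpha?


In sequential Bayesian updating, we sum all successes.
Total successes = 8
Final alpha = 10 + 8 = 18

18


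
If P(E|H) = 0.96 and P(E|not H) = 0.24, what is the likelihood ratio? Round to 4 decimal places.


Likelihood ratio = P(E|H) / P(E|not H)
= 0.96 / 0.24
= 4.0

4.0


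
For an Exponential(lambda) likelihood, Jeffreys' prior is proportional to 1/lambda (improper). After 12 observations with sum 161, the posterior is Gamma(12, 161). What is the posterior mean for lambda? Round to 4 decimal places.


Posterior = Gamma(n, sum_x) = Gamma(12, 161)
Posterior mean = shape/rate = 12/161
= 0.0745

0.0745


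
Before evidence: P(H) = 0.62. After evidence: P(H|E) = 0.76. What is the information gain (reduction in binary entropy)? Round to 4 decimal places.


Prior entropy = 0.958
Posterior entropy = 0.795
Information gain = 0.958 - 0.795 = 0.163

0.163


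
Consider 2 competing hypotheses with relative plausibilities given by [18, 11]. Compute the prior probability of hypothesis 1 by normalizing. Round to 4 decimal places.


Sum of weights = 18 + 11 = 29
Normalized prior for H1 = 18 / 29
= 0.6207

0.6207


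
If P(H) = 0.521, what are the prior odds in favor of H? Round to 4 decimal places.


Prior odds = P(H) / (1 - P(H))
= 0.521 / 0.479
= 1.0877

1.0877


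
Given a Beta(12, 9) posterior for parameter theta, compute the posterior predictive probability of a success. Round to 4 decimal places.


For a Beta-Bernoulli model, the predictive probability is the mean:
P(success) = 12/(12+9) = 12/21 = 0.5714

0.5714


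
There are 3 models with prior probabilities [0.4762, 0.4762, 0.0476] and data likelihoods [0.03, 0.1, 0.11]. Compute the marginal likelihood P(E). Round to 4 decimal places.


P(E) = sum over models of P(M_i) * P(E|M_i)
= 0.4762*0.03 + 0.4762*0.1 + 0.0476*0.11
= 0.0671

0.0671


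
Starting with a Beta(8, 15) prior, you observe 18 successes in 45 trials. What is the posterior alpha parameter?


For a Beta-Binomial conjugate model:
Posterior alpha = prior alpha + number of successes
= 8 + 18 = 26

26


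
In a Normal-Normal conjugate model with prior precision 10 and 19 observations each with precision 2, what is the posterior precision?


Posterior precision = prior precision + n * observation precision
= 10 + 19 * 2
= 10 + 38 = 48

48


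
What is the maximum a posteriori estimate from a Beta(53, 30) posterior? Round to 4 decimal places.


The MAP estimate equals the mode of the distribution.
Mode of Beta(a,b) = (a-1)/(a+b-2)
= 52/81
= 0.642

0.642


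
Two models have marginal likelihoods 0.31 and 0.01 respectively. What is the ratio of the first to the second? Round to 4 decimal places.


Evidence ratio = 0.31 / 0.01
= 31.0

31.0


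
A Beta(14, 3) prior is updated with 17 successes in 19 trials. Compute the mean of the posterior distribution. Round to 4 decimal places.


After update: Beta(31, 5)
Mean = 31 / (31 + 5) = 31 / 36
= 0.8611

0.8611


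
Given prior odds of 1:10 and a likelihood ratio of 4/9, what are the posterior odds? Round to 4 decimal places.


Posterior odds = prior odds * LR
Prior odds = 1/10 = 0.1
LR = 4/9 = 0.4444
Posterior odds = 0.1 * 0.4444 = 0.0444

0.0444


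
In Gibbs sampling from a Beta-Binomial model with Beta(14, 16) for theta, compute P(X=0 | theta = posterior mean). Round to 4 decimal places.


Posterior mean = alpha/(alpha+beta) = 14/30 = 0.4667
P(X=0|theta=mean) = 1 - theta = 0.5333

0.5333


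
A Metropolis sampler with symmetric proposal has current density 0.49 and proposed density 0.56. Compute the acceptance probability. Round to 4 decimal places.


For symmetric proposals, acceptance = min(1, pi(x*)/pi(x))
= min(1, 0.56/0.49)
= min(1, 1.1429) = 1.0

1.0


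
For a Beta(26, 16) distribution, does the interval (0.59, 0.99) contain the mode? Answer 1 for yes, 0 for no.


Mode of Beta(a,b) = (a-1)/(a+b-2)
= (26-1)/(26+16-2) = 0.625
Check: 0.59 <= 0.625 <= 0.99?
Result: 1

1


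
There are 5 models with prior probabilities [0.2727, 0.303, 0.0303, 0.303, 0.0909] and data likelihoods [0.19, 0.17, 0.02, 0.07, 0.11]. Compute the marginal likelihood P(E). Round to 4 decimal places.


P(E) = sum over models of P(M_i) * P(E|M_i)
= 0.2727*0.19 + 0.303*0.17 + 0.0303*0.02 + 0.303*0.07 + 0.0909*0.11
= 0.1351

0.1351


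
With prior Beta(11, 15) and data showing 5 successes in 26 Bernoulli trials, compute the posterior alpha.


Conjugate update: alpha_posterior = alpha_prior + k
= 11 + 5 = 16

16


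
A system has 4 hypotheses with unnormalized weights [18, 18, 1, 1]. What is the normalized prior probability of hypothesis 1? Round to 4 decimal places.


The normalized prior is the weight divided by the total.
Total weight = 38
P(H1) = 18 / 38 = 0.4737

0.4737


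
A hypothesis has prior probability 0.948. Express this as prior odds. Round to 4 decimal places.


Odds = P(H) / P(not H) = 0.948 / 0.052
= 18.2308

18.2308


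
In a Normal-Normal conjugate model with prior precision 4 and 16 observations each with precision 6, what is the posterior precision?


Posterior precision = prior precision + n * observation precision
= 4 + 16 * 6
= 4 + 96 = 100

100


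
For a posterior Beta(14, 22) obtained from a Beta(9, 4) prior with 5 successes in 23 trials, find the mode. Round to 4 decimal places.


Mode = (alpha - 1) / (alpha + beta - 2)
= 13 / 34
= 0.3824

0.3824


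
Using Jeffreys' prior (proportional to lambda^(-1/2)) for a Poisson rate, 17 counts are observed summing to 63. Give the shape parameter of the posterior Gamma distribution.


Conjugate update: Gamma(prior_shape + S, prior_rate + n).
Prior shape = 0.5, prior rate = 0.
Posterior shape = 0.5 + S = 0.5 + 63 = 63.5

63.5


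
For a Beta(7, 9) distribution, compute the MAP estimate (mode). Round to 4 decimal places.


MAP = mode = (a-1)/(a+b-2)
= (7-1)/(7+9-2)
= 6/14 = 0.4286

0.4286


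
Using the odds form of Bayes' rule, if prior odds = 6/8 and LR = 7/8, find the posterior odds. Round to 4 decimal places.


Bayes' rule in odds form: posterior odds = prior odds * LR
= (6 * 7) / (8 * 8)
= 42/64 = 0.6562

0.6562


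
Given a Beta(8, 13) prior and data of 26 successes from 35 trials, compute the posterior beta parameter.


Number of failures = 35 - 26 = 9
Posterior beta = 13 + 9 = 22

22


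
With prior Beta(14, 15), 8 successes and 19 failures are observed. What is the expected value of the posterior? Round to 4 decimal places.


Posterior = Beta(22, 34)
E[theta] = alpha/(alpha+beta)
= 22/56 = 0.3929

0.3929


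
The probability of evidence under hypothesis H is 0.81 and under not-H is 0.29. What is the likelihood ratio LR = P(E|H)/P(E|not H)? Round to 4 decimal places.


LR = 0.81 / 0.29
= 2.7931

2.7931


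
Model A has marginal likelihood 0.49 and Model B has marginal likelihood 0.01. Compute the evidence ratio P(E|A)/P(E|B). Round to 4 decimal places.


Evidence ratio = P(E|A) / P(E|B)
= 0.49 / 0.01
= 49.0

49.0


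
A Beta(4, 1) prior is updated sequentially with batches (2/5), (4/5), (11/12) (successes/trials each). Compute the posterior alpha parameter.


Sequential conjugate updating is equivalent to a single batch update.
Total successes across all batches = 17
alpha_posterior = alpha_prior + total_successes = 4 + 17
= 21

21


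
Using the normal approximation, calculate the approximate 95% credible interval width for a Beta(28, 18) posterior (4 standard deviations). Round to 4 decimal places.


Var(Beta) = 28*18/(46^2 * 47) = 0.0051
SD = 0.0712
Width ~ 4*SD = 0.2848

0.2848


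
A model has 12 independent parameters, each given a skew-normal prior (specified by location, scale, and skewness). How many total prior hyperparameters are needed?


Each skew-normal prior needs 3 hyperparameters (location, scale, and skewness).
Total = 3 * 12 = 36

36
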